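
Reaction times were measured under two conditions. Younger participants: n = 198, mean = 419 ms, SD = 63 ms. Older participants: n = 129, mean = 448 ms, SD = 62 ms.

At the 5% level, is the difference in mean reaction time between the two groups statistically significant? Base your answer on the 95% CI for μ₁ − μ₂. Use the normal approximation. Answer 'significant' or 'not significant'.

significant

Per-group SEs: s₁/√n₁ = 63/√198 = 4.4772, s₂/√n₂ = 62/√129 = 5.4588.
Unpooled SE of the difference: √(20.04531984 + 29.79849744) = 7.0600.
Margin of error = z* · SE = 1.960 × 7.0600 = 13.8376.
x̄₁ − x̄₂ = 419 − 448 = -29.0000.
CI: -29.0000 ± 13.8376 = (-42.8376, -15.1624).
The interval (-42.8376, -15.1624) does not contain 0, so the difference is significant.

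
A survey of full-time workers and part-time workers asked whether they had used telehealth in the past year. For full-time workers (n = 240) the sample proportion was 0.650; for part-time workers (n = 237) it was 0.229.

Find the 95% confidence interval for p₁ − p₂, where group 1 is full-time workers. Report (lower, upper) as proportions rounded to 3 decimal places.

(0.340, 0.502)

Each SE is √(p̂(1−p̂)/n): √(0.6500·0.3500/240) = 0.03079 and √(0.2290·0.7710/237) = 0.02729.
SE(p̂₁ − p̂₂) = √(SE₁² + SE₂²) = √(0.0009480241 + 0.0007447441) = 0.04114, since the two samples are independent.
At 95% confidence z* = 1.960; margin = 1.960 × 0.04114 = 0.08063.
The difference is 0.6500 − 0.2290 = 0.4210, so the interval is 0.4210 ± 0.08063 = (0.340, 0.502).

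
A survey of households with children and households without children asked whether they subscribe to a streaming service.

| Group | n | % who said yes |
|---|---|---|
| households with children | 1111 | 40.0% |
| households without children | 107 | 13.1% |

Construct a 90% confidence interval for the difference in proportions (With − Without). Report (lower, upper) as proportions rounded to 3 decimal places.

(0.210, 0.328)

The two standard errors are √(0.4000×0.6000/1111) = 0.01470 and √(0.1310×0.8690/107) = 0.03262.
Because the samples are independent, SE_diff = √(0.01470² + 0.03262²) = 0.03578.
Using z* = 1.645 for 90%, ME = 1.645 × 0.03578 = 0.05886.
p̂₁ − p̂₂ = 0.2690; interval 0.2690 ± 0.05886 gives (0.210, 0.328).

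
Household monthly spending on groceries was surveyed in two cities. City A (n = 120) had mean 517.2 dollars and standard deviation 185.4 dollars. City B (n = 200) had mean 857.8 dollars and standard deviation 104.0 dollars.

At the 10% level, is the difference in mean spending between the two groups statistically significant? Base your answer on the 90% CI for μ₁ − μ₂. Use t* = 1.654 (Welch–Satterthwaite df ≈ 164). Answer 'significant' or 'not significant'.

significant

Standard errors of each mean: 185.4/√120 = 16.9246 and 104.0/√200 = 7.3539.
SE(x̄₁ − x̄₂) = √(16.9246² + 7.3539²) = 18.4532 for independent samples with unequal variances.
With t* = 1.654, the margin is 1.654 × 18.4532 = 30.5216.
x̄₁ − x̄₂ = 517.2 − 857.8 = -340.6000; the interval is -340.6000 ± 30.5216 = (-371.1216, -310.0784).
The interval (-371.1216, -310.0784) does not contain 0, so the difference is significant.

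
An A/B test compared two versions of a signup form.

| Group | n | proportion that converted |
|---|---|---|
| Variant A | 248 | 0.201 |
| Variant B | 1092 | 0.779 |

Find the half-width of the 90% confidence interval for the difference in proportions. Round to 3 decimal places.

0.047

The two standard errors are √(0.2010×0.7990/248) = 0.02545 and √(0.7790×0.2210/1092) = 0.01256.
Because the samples are independent, SE_diff = √(0.02545² + 0.01256²) = 0.02838.
Using z* = 1.645 for 90%, ME = 1.645 × 0.02838 = 0.04669.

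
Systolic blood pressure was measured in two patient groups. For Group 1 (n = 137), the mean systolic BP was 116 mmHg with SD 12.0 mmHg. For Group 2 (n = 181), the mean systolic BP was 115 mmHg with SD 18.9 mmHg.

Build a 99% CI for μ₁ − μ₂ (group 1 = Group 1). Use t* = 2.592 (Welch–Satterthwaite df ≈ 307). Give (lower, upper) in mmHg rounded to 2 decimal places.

Standard errors of each mean: 12.0/√137 = 1.0252 and 18.9/√181 = 1.4048.
SE(x̄₁ − x̄₂) = √(1.0252² + 1.4048²) = 1.7391 for independent samples with unequal variances.
With t* = 2.592, the margin is 2.592 × 1.7391 = 4.5077.
x̄₁ − x̄₂ = 116 − 115 = 1.0000; the interval is 1.0000 ± 4.5077 = (-3.51, 5.51).

(-3.51, 5.51)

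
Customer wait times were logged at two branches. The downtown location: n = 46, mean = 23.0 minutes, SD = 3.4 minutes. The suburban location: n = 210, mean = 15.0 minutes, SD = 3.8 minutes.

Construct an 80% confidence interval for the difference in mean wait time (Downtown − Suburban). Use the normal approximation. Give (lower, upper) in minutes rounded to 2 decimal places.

(7.27, 8.73)

Standard errors of each mean: 3.4/√46 = 0.5013 and 3.8/√210 = 0.2622.
SE(x̄₁ − x̄₂) = √(0.5013² + 0.2622²) = 0.5657 for independent samples with unequal variances.
With z* = 1.282, the margin is 1.282 × 0.5657 = 0.7252.
x̄₁ − x̄₂ = 23.0 − 15.0 = 8.0000; the interval is 8.0000 ± 0.7252 = (7.27, 8.73).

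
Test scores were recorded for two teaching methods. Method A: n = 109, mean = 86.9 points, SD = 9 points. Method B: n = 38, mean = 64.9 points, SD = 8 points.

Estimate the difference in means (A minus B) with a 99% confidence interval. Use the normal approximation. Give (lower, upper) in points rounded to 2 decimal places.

Standard errors of each mean: 9/√109 = 0.8620 and 8/√38 = 1.2978.
SE(x̄₁ − x̄₂) = √(0.8620² + 1.2978²) = 1.5580 for independent samples with unequal variances.
With z* = 2.576, the margin is 2.576 × 1.5580 = 4.0134.
x̄₁ − x̄₂ = 86.9 − 64.9 = 22.0000; the interval is 22.0000 ± 4.0134 = (17.99, 26.01).

(17.99, 26.01)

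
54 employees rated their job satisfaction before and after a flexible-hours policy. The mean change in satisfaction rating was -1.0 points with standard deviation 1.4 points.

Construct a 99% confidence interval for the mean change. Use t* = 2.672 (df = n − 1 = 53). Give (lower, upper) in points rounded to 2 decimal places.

This is a matched-pairs design, so SE = s_d/√n = 1.4/√54 = 0.1905.
Margin = 2.672 × 0.1905 = 0.5090; the interval is -1.0 ± 0.5090 = (-1.51, -0.49).

(-1.51, -0.49)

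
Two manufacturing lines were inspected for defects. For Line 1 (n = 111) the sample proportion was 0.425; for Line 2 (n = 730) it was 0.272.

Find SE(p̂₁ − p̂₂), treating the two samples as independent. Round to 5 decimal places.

The two standard errors are √(0.4250×0.5750/111) = 0.04692 and √(0.2720×0.7280/730) = 0.01647.
Because the samples are independent, SE_diff = √(0.04692² + 0.01647²) = 0.04973.

0.04973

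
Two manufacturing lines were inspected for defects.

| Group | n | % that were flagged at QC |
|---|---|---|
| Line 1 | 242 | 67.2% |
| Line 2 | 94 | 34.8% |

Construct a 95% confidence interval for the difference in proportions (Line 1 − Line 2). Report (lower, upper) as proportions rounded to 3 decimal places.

(0.211, 0.437)

The two standard errors are √(0.6720×0.3280/242) = 0.03018 and √(0.3480×0.6520/94) = 0.04913.
Because the samples are independent, SE_diff = √(0.03018² + 0.04913²) = 0.05766.
Using z* = 1.960 for 95%, ME = 1.960 × 0.05766 = 0.11301.
p̂₁ − p̂₂ = 0.3240; interval 0.3240 ± 0.11301 gives (0.211, 0.437).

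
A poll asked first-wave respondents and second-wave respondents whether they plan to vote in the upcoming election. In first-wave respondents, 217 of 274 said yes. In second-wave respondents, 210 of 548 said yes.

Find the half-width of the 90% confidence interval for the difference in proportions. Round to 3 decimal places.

p̂₁ = 217/274 = 0.7920 and p̂₂ = 210/548 = 0.3832.
SE₁ = √(p̂₁(1−p̂₁)/n₁) = √(0.7920·0.2080/274) = 0.02452; SE₂ = √(0.3832·0.6168/548) = 0.02077.
Independent samples: SE of the difference = √(SE₁² + SE₂²) = √(0.0006012304 + 0.0004313929) = 0.03213.
z* for 90% confidence is 1.645, so the margin of error is 1.645 × 0.03213 = 0.05285.

0.053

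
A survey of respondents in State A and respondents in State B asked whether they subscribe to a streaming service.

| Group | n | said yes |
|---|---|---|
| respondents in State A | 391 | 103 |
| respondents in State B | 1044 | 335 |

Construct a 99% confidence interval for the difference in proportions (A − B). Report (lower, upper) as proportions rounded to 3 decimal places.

Sample proportions: 103/391 = 0.2634, 335/1044 = 0.3209.
Each SE is √(p̂(1−p̂)/n): √(0.2634·0.7366/391) = 0.02228 and √(0.3209·0.6791/1044) = 0.01445.
SE(p̂₁ − p̂₂) = √(SE₁² + SE₂²) = √(0.0004963984 + 0.0002088025) = 0.02656, since the two samples are independent.
At 99% confidence z* = 2.576; margin = 2.576 × 0.02656 = 0.06842.
The difference is 0.2634 − 0.3209 = -0.0575, so the interval is -0.0575 ± 0.06842 = (-0.126, 0.011).

(-0.126, 0.011)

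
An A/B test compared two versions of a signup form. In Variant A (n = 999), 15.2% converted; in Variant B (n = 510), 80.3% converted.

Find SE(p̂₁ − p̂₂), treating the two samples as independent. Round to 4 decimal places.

0.0210

SE₁ = √(p̂₁(1−p̂₁)/n₁) = √(0.1520·0.8480/999) = 0.01136; SE₂ = √(0.8030·0.1970/510) = 0.01761.
Independent samples: SE of the difference = √(SE₁² + SE₂²) = √(0.0001290496 + 0.0003101121) = 0.02096.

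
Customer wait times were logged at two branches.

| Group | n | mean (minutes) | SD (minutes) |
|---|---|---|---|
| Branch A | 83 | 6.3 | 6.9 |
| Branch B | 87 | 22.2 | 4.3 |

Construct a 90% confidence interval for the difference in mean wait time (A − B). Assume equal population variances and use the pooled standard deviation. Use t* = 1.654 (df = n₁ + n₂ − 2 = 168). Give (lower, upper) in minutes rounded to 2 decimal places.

(-17.35, -14.45)

s_p = √[((n₁−1)s₁² + (n₂−1)s₂²)/(n₁+n₂−2)] = √[(82·6.9² + 86·4.3²)/168] = 5.7187.
SE = 5.7187·√(1/83 + 1/87) = 0.8775.
With t* = 1.654, margin = 1.654 × 0.8775 = 1.4514.
x̄₁ − x̄₂ = 6.3 − 22.2 = -15.9000; interval -15.9000 ± 1.4514 = (-17.35, -14.45).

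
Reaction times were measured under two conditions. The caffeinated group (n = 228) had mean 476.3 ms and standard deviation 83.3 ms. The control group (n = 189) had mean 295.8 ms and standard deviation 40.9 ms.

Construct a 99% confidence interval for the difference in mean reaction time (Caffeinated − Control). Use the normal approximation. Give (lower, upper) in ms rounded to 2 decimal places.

SE₁ = s₁/√n₁ = 83.3/√228 = 5.5167; SE₂ = 40.9/√189 = 2.9750.
Independent samples, unequal variances: SE_diff = √(SE₁² + SE₂²) = √(30.43397889 + 8.850625) = 6.2677.
z* = 2.576, so margin of error = 2.576 × 6.2677 = 16.1456.
Difference in means = 476.3 − 295.8 = 180.5000.
180.5000 ± 16.1456 → (164.35, 196.65).

(164.35, 196.65)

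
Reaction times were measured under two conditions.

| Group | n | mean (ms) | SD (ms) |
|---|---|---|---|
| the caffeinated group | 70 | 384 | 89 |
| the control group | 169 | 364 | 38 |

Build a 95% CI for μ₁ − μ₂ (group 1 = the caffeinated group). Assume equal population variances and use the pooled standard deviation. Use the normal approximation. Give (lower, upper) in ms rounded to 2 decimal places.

(3.92, 36.08)

s_p = √[((n₁−1)s₁² + (n₂−1)s₂²)/(n₁+n₂−2)] = √[(69·89² + 168·38²)/237] = 57.7036.
SE = 57.7036·√(1/70 + 1/169) = 8.2018.
With z* = 1.960, margin = 1.960 × 8.2018 = 16.0755.
x̄₁ − x̄₂ = 384 − 364 = 20.0000; interval 20.0000 ± 16.0755 = (3.92, 36.08).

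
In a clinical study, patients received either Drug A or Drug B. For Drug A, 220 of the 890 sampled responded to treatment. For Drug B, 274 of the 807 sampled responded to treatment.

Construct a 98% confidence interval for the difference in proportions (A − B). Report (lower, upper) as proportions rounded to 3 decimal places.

First, p̂₁ = 220/890 = 0.2472; p̂₂ = 274/807 = 0.3395.
The two standard errors are √(0.2472×0.7528/890) = 0.01446 and √(0.3395×0.6605/807) = 0.01667.
Because the samples are independent, SE_diff = √(0.01446² + 0.01667²) = 0.02207.
Using z* = 2.326 for 98%, ME = 2.326 × 0.02207 = 0.05133.
p̂₁ − p̂₂ = -0.0923; interval -0.0923 ± 0.05133 gives (-0.144, -0.041).

(-0.144, -0.041)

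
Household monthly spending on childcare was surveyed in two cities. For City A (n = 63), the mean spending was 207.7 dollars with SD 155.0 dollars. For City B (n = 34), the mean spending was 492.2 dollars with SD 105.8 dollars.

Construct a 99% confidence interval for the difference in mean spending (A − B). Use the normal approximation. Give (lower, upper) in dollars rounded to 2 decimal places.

(-353.17, -215.83)

SE₁ = s₁/√n₁ = 155.0/√63 = 19.5282; SE₂ = 105.8/√34 = 18.1446.
Independent samples, unequal variances: SE_diff = √(SE₁² + SE₂²) = √(381.35059524 + 329.22650916) = 26.6567.
z* = 2.576, so margin of error = 2.576 × 26.6567 = 68.6677.
Difference in means = 207.7 − 492.2 = -284.5000.
-284.5000 ± 68.6677 → (-353.17, -215.83).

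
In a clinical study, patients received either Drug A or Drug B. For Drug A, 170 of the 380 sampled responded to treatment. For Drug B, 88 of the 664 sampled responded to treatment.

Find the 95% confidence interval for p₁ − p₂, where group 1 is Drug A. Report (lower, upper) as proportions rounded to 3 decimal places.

(0.259, 0.371)

p̂₁ = 170/380 = 0.4474 and p̂₂ = 88/664 = 0.1325.
SE₁ = √(p̂₁(1−p̂₁)/n₁) = √(0.4474·0.5526/380) = 0.02551; SE₂ = √(0.1325·0.8675/664) = 0.01316.
Independent samples: SE of the difference = √(SE₁² + SE₂²) = √(0.0006507601 + 0.0001731856) = 0.02870.
z* for 95% confidence is 1.960, so the margin of error is 1.960 × 0.02870 = 0.05625.
Point estimate p̂₁ − p̂₂ = 0.4474 − 0.1325 = 0.3149.
0.3149 ± 0.05625 → (0.259, 0.371).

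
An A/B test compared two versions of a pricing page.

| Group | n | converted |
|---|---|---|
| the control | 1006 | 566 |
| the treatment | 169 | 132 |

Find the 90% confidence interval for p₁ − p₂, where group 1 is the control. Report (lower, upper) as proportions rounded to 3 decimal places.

(-0.277, -0.160)

Sample proportions: 566/1006 = 0.5626, 132/169 = 0.7811.
Each SE is √(p̂(1−p̂)/n): √(0.5626·0.4374/1006) = 0.01564 and √(0.7811·0.2189/169) = 0.03181.
SE(p̂₁ − p̂₂) = √(SE₁² + SE₂²) = √(0.0002446096 + 0.0010118761) = 0.03545, since the two samples are independent.
At 90% confidence z* = 1.645; margin = 1.645 × 0.03545 = 0.05832.
The difference is 0.5626 − 0.7811 = -0.2185, so the interval is -0.2185 ± 0.05832 = (-0.277, -0.160).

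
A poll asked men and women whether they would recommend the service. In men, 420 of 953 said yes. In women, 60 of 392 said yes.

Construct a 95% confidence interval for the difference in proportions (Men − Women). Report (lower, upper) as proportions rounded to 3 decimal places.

(0.240, 0.335)

p̂₁ = 420/953 = 0.4407 and p̂₂ = 60/392 = 0.1531.
SE₁ = √(p̂₁(1−p̂₁)/n₁) = √(0.4407·0.5593/953) = 0.01608; SE₂ = √(0.1531·0.8469/392) = 0.01819.
Independent samples: SE of the difference = √(SE₁² + SE₂²) = √(0.0002585664 + 0.0003308761) = 0.02428.
z* for 95% confidence is 1.960, so the margin of error is 1.960 × 0.02428 = 0.04759.
Point estimate p̂₁ − p̂₂ = 0.4407 − 0.1531 = 0.2876.
0.2876 ± 0.04759 → (0.240, 0.335).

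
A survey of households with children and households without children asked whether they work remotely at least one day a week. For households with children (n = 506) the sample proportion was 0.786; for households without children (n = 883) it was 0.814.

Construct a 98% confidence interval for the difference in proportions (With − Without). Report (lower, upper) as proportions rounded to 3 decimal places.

Each SE is √(p̂(1−p̂)/n): √(0.7860·0.2140/506) = 0.01823 and √(0.8140·0.1860/883) = 0.01309.
SE(p̂₁ − p̂₂) = √(SE₁² + SE₂²) = √(0.0003323329 + 0.0001713481) = 0.02244, since the two samples are independent.
At 98% confidence z* = 2.326; margin = 2.326 × 0.02244 = 0.05220.
The difference is 0.7860 − 0.8140 = -0.0280, so the interval is -0.0280 ± 0.05220 = (-0.080, 0.024).

(-0.080, 0.024)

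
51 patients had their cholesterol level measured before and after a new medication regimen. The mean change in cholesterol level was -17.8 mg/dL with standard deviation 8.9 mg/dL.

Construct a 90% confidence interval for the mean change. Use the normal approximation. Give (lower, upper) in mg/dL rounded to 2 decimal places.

(-19.85, -15.75)

This is a matched-pairs design, so SE = s_d/√n = 8.9/√51 = 1.2462.
Margin = 1.645 × 1.2462 = 2.0500; the interval is -17.8 ± 2.0500 = (-19.85, -15.75).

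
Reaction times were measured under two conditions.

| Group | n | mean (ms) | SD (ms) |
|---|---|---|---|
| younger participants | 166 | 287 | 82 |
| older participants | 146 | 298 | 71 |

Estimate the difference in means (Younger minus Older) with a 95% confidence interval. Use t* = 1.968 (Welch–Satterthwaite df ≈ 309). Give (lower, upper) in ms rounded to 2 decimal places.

SE₁ = s₁/√n₁ = 82/√166 = 6.3644; SE₂ = 71/√146 = 5.8760.
Independent samples, unequal variances: SE_diff = √(SE₁² + SE₂²) = √(40.50558736 + 34.527376) = 8.6622.
t* = 1.968, so margin of error = 1.968 × 8.6622 = 17.0472.
Difference in means = 287 − 298 = -11.0000.
-11.0000 ± 17.0472 → (-28.05, 6.05).

(-28.05, 6.05)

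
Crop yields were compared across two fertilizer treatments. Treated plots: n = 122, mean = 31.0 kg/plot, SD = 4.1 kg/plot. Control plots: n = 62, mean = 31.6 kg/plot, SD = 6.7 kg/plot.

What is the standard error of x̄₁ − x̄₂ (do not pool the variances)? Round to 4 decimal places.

0.9283

SE₁ = s₁/√n₁ = 4.1/√122 = 0.3712; SE₂ = 6.7/√62 = 0.8509.
Independent samples, unequal variances: SE_diff = √(SE₁² + SE₂²) = √(0.13778944 + 0.72403081) = 0.9283.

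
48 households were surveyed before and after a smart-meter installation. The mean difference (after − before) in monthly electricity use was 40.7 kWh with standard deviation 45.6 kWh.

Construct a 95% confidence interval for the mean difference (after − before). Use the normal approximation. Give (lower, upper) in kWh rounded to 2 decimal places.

Paired design: SE = s_d/√n = 45.6/√48 = 6.5818.
z* = 1.960; margin of error = 1.960 × 6.5818 = 12.9003.
40.7 ± 12.9003 → (27.80, 53.60).

(27.80, 53.60)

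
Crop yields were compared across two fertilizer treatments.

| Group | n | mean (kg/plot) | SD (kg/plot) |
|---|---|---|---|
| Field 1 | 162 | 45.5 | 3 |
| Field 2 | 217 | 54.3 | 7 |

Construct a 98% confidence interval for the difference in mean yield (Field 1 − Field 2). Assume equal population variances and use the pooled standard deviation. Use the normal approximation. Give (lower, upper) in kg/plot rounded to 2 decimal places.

s_p = √[((n₁−1)s₁² + (n₂−1)s₂²)/(n₁+n₂−2)] = √[(161·3² + 216·7²)/377] = 5.6496.
SE = 5.6496·√(1/162 + 1/217) = 0.5866.
With z* = 2.326, margin = 2.326 × 0.5866 = 1.3644.
x̄₁ − x̄₂ = 45.5 − 54.3 = -8.8000; interval -8.8000 ± 1.3644 = (-10.16, -7.44).

(-10.16, -7.44)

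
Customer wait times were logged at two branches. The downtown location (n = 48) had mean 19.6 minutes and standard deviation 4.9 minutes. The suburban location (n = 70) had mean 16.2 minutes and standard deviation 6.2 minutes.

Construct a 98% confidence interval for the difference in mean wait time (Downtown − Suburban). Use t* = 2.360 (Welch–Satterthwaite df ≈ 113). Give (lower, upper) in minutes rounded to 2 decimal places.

Standard errors of each mean: 4.9/√48 = 0.7073 and 6.2/√70 = 0.7410.
SE(x̄₁ − x̄₂) = √(0.7073² + 0.7410²) = 1.0244 for independent samples with unequal variances.
With t* = 2.360, the margin is 2.360 × 1.0244 = 2.4176.
x̄₁ − x̄₂ = 19.6 − 16.2 = 3.4000; the interval is 3.4000 ± 2.4176 = (0.98, 5.82).

(0.98, 5.82)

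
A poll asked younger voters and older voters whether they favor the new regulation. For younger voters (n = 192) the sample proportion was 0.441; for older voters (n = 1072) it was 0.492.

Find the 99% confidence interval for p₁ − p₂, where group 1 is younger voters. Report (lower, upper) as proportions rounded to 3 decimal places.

Each SE is √(p̂(1−p̂)/n): √(0.4410·0.5590/192) = 0.03583 and √(0.4920·0.5080/1072) = 0.01527.
SE(p̂₁ − p̂₂) = √(SE₁² + SE₂²) = √(0.0012837889 + 0.0002331729) = 0.03895, since the two samples are independent.
At 99% confidence z* = 2.576; margin = 2.576 × 0.03895 = 0.10034.
The difference is 0.4410 − 0.4920 = -0.0510, so the interval is -0.0510 ± 0.10034 = (-0.151, 0.049).

(-0.151, 0.049)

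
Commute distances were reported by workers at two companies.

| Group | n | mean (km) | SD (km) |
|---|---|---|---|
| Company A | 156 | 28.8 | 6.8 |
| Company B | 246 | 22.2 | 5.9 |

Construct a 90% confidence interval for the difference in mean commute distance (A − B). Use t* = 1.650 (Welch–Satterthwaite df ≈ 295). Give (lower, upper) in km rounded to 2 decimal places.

(5.51, 7.69)

SE₁ = s₁/√n₁ = 6.8/√156 = 0.5444; SE₂ = 5.9/√246 = 0.3762.
Independent samples, unequal variances: SE_diff = √(SE₁² + SE₂²) = √(0.29637136 + 0.14152644) = 0.6617.
t* = 1.650, so margin of error = 1.650 × 0.6617 = 1.0918.
Difference in means = 28.8 − 22.2 = 6.6000.
6.6000 ± 1.0918 → (5.51, 7.69).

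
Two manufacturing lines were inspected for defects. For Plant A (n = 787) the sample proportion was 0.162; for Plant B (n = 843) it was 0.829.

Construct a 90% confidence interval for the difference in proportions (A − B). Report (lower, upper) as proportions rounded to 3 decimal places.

(-0.697, -0.637)

SE₁ = √(p̂₁(1−p̂₁)/n₁) = √(0.1620·0.8380/787) = 0.01313; SE₂ = √(0.8290·0.1710/843) = 0.01297.
Independent samples: SE of the difference = √(SE₁² + SE₂²) = √(0.0001723969 + 0.0001682209) = 0.01846.
z* for 90% confidence is 1.645, so the margin of error is 1.645 × 0.01846 = 0.03037.
Point estimate p̂₁ − p̂₂ = 0.1620 − 0.8290 = -0.6670.
-0.6670 ± 0.03037 → (-0.697, -0.637).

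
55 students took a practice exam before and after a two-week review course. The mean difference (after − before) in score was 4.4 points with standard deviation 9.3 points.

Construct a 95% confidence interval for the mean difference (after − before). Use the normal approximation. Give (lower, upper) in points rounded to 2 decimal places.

(1.94, 6.86)

Paired design: SE = s_d/√n = 9.3/√55 = 1.2540.
z* = 1.960; margin of error = 1.960 × 1.2540 = 2.4578.
4.4 ± 2.4578 → (1.94, 6.86).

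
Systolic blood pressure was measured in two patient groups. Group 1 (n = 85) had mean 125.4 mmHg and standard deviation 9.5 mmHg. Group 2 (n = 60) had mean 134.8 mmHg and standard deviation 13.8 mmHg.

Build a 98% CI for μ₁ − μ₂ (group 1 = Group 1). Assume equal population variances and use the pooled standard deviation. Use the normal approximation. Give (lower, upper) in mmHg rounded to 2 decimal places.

(-13.90, -4.90)

Pooled variance s_p² = [84·9.5² + 59·13.8²] / (85+60−2) = 131.5871, so s_p = 11.4711.
SE_diff = s_p·√(1/n₁ + 1/n₂) = 11.4711·√(1/85 + 1/60) = 1.9342.
z* = 2.326; margin = 2.326 × 1.9342 = 4.4989.
Difference = 125.4 − 134.8 = -9.4000.
-9.4000 ± 4.4989 → (-13.90, -4.90).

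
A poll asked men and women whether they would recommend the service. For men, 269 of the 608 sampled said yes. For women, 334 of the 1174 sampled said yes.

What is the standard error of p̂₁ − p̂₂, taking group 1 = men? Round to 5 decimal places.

0.02406

Sample proportions: 269/608 = 0.4424, 334/1174 = 0.2845.
Each SE is √(p̂(1−p̂)/n): √(0.4424·0.5576/608) = 0.02014 and √(0.2845·0.7155/1174) = 0.01317.
SE(p̂₁ − p̂₂) = √(SE₁² + SE₂²) = √(0.0004056196 + 0.0001734489) = 0.02406, since the two samples are independent.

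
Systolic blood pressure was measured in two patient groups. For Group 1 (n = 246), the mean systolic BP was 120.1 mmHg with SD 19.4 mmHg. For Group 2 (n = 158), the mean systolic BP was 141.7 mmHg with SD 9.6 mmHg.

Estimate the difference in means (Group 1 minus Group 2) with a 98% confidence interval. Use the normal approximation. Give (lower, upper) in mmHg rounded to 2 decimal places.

(-24.98, -18.22)

Standard errors of each mean: 19.4/√246 = 1.2369 and 9.6/√158 = 0.7637.
SE(x̄₁ − x̄₂) = √(1.2369² + 0.7637²) = 1.4537 for independent samples with unequal variances.
With z* = 2.326, the margin is 2.326 × 1.4537 = 3.3813.
x̄₁ − x̄₂ = 120.1 − 141.7 = -21.6000; the interval is -21.6000 ± 3.3813 = (-24.98, -18.22).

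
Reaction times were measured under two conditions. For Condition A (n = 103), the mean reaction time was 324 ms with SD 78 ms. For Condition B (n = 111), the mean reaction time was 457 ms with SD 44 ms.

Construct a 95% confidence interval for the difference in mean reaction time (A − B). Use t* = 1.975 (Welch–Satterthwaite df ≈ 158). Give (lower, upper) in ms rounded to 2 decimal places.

Standard errors of each mean: 78/√103 = 7.6856 and 44/√111 = 4.1763.
SE(x̄₁ − x̄₂) = √(7.6856² + 4.1763²) = 8.7470 for independent samples with unequal variances.
With t* = 1.975, the margin is 1.975 × 8.7470 = 17.2753.
x̄₁ − x̄₂ = 324 − 457 = -133.0000; the interval is -133.0000 ± 17.2753 = (-150.28, -115.72).

(-150.28, -115.72)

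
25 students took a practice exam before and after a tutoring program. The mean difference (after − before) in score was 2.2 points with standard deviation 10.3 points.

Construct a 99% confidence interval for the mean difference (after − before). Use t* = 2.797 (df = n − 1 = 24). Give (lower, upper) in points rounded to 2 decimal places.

Paired design: SE = s_d/√n = 10.3/√25 = 2.0600.
t* = 2.797; margin of error = 2.797 × 2.0600 = 5.7618.
2.2 ± 5.7618 → (-3.56, 7.96).

(-3.56, 7.96)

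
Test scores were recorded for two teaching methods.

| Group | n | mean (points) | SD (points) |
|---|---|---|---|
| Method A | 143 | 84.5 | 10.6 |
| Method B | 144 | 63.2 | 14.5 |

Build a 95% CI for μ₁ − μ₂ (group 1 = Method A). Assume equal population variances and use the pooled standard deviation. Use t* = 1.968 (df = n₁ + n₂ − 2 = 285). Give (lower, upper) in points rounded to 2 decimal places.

Pooled variance s_p² = [142·10.6² + 143·14.5²] / (143+144−2) = 161.4767, so s_p = 12.7073.
SE_diff = s_p·√(1/n₁ + 1/n₂) = 12.7073·√(1/143 + 1/144) = 1.5002.
t* = 1.968; margin = 1.968 × 1.5002 = 2.9524.
Difference = 84.5 − 63.2 = 21.3000.
21.3000 ± 2.9524 → (18.35, 24.25).

(18.35, 24.25)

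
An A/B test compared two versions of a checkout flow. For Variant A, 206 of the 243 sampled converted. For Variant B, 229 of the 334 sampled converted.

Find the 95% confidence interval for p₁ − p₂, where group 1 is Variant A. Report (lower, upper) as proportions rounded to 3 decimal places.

First, p̂₁ = 206/243 = 0.8477; p̂₂ = 229/334 = 0.6856.
The two standard errors are √(0.8477×0.1523/243) = 0.02305 and √(0.6856×0.3144/334) = 0.02540.
Because the samples are independent, SE_diff = √(0.02305² + 0.02540²) = 0.03430.
Using z* = 1.960 for 95%, ME = 1.960 × 0.03430 = 0.06723.
p̂₁ − p̂₂ = 0.1621; interval 0.1621 ± 0.06723 gives (0.095, 0.229).

(0.095, 0.229)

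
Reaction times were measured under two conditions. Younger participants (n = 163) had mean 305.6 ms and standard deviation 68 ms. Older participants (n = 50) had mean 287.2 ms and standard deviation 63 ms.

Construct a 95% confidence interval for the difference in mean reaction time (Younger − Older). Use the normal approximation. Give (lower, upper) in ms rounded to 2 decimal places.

SE₁ = s₁/√n₁ = 68/√163 = 5.3262; SE₂ = 63/√50 = 8.9095.
Independent samples, unequal variances: SE_diff = √(SE₁² + SE₂²) = √(28.36840644 + 79.37919025) = 10.3802.
z* = 1.960, so margin of error = 1.960 × 10.3802 = 20.3452.
Difference in means = 305.6 − 287.2 = 18.4000.
18.4000 ± 20.3452 → (-1.95, 38.75).

(-1.95, 38.75)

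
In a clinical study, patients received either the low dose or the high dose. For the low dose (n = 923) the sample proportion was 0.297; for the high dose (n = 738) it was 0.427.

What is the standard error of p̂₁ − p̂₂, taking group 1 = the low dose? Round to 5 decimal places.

0.02362

SE₁ = √(p̂₁(1−p̂₁)/n₁) = √(0.2970·0.7030/923) = 0.01504; SE₂ = √(0.4270·0.5730/738) = 0.01821.
Independent samples: SE of the difference = √(SE₁² + SE₂²) = √(0.0002262016 + 0.0003316041) = 0.02362.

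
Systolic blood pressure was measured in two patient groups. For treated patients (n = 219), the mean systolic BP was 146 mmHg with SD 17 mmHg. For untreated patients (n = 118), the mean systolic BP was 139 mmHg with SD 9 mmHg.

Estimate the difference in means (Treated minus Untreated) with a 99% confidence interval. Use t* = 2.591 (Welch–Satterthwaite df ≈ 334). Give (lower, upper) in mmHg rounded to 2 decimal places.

Standard errors of each mean: 17/√219 = 1.1488 and 9/√118 = 0.8285.
SE(x̄₁ − x̄₂) = √(1.1488² + 0.8285²) = 1.4164 for independent samples with unequal variances.
With t* = 2.591, the margin is 2.591 × 1.4164 = 3.6699.
x̄₁ − x̄₂ = 146 − 139 = 7.0000; the interval is 7.0000 ± 3.6699 = (3.33, 10.67).

(3.33, 10.67)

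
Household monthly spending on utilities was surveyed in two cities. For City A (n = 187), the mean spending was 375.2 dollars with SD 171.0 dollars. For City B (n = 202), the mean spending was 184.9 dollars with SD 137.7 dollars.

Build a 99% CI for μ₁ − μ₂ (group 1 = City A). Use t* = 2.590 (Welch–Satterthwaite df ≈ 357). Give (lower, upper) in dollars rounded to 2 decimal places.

(149.33, 231.27)

SE₁ = s₁/√n₁ = 171.0/√187 = 12.5048; SE₂ = 137.7/√202 = 9.6885.
Independent samples, unequal variances: SE_diff = √(SE₁² + SE₂²) = √(156.37002304 + 93.86703225) = 15.8189.
t* = 2.590, so margin of error = 2.590 × 15.8189 = 40.9710.
Difference in means = 375.2 − 184.9 = 190.3000.
190.3000 ± 40.9710 → (149.33, 231.27).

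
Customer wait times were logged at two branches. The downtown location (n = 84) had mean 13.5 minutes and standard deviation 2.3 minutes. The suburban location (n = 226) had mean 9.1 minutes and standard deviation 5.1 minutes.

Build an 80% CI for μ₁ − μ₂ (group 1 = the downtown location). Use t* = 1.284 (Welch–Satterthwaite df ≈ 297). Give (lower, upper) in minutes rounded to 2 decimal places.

Per-group SEs: s₁/√n₁ = 2.3/√84 = 0.2510, s₂/√n₂ = 5.1/√226 = 0.3392.
Unpooled SE of the difference: √(0.063001 + 0.11505664) = 0.4220.
Margin of error = t* · SE = 1.284 × 0.4220 = 0.5418.
x̄₁ − x̄₂ = 13.5 − 9.1 = 4.4000.
CI: 4.4000 ± 0.5418 = (3.86, 4.94).

(3.86, 4.94)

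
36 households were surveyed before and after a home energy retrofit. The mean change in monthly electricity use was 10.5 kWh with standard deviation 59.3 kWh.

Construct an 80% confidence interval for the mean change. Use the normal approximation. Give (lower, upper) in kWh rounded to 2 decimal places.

Paired design: SE = s_d/√n = 59.3/√36 = 9.8833.
z* = 1.282; margin of error = 1.282 × 9.8833 = 12.6704.
10.5 ± 12.6704 → (-2.17, 23.17).

(-2.17, 23.17)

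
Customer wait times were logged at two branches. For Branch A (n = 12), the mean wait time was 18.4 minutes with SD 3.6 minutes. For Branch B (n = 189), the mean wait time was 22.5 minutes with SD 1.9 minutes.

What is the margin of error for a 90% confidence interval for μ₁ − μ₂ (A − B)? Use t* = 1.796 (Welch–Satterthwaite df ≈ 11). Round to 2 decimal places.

Standard errors of each mean: 3.6/√12 = 1.0392 and 1.9/√189 = 0.1382.
SE(x̄₁ − x̄₂) = √(1.0392² + 0.1382²) = 1.0483 for independent samples with unequal variances.
With t* = 1.796, the margin is 1.796 × 1.0483 = 1.8827.

1.88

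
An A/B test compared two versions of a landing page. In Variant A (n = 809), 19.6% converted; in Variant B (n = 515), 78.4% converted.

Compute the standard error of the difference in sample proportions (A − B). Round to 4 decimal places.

0.0229

SE₁ = √(p̂₁(1−p̂₁)/n₁) = √(0.1960·0.8040/809) = 0.01396; SE₂ = √(0.7840·0.2160/515) = 0.01813.
Independent samples: SE of the difference = √(SE₁² + SE₂²) = √(0.0001948816 + 0.0003286969) = 0.02288.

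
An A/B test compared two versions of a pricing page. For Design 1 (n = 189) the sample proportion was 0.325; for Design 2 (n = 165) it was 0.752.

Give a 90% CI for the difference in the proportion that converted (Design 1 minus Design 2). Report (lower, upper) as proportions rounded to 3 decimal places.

(-0.506, -0.348)

The two standard errors are √(0.3250×0.6750/189) = 0.03407 and √(0.7520×0.2480/165) = 0.03362.
Because the samples are independent, SE_diff = √(0.03407² + 0.03362²) = 0.04787.
Using z* = 1.645 for 90%, ME = 1.645 × 0.04787 = 0.07875.
p̂₁ − p̂₂ = -0.4270; interval -0.4270 ± 0.07875 gives (-0.506, -0.348).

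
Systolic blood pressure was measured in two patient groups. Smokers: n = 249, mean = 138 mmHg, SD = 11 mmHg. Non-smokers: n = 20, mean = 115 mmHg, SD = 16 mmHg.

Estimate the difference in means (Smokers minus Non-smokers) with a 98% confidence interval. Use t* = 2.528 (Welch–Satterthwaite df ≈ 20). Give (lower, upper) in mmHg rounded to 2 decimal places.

Per-group SEs: s₁/√n₁ = 11/√249 = 0.6971, s₂/√n₂ = 16/√20 = 3.5777.
Unpooled SE of the difference: √(0.48594841 + 12.79993729) = 3.6450.
Margin of error = t* · SE = 2.528 × 3.6450 = 9.2146.
x̄₁ − x̄₂ = 138 − 115 = 23.0000.
CI: 23.0000 ± 9.2146 = (13.79, 32.21).

(13.79, 32.21)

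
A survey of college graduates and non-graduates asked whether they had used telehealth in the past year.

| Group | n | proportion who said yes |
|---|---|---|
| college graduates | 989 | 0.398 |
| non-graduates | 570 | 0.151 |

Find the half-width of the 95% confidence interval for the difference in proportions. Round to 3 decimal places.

0.042

SE₁ = √(p̂₁(1−p̂₁)/n₁) = √(0.3980·0.6020/989) = 0.01556; SE₂ = √(0.1510·0.8490/570) = 0.01500.
Independent samples: SE of the difference = √(SE₁² + SE₂²) = √(0.0002421136 + 0.000225) = 0.02161.
z* for 95% confidence is 1.960, so the margin of error is 1.960 × 0.02161 = 0.04236.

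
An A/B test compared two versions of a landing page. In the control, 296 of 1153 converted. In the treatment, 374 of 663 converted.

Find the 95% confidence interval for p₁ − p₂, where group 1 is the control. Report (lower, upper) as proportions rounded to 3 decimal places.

First, p̂₁ = 296/1153 = 0.2567; p̂₂ = 374/663 = 0.5641.
The two standard errors are √(0.2567×0.7433/1153) = 0.01286 and √(0.5641×0.4359/663) = 0.01926.
Because the samples are independent, SE_diff = √(0.01286² + 0.01926²) = 0.02316.
Using z* = 1.960 for 95%, ME = 1.960 × 0.02316 = 0.04539.
p̂₁ − p̂₂ = -0.3074; interval -0.3074 ± 0.04539 gives (-0.353, -0.262).

(-0.353, -0.262)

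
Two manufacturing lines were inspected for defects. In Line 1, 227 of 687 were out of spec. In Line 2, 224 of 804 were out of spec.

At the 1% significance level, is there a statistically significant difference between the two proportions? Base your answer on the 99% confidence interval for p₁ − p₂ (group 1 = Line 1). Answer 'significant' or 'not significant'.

not significant

p̂₁ = 227/687 = 0.3304 and p̂₂ = 224/804 = 0.2786.
SE₁ = √(p̂₁(1−p̂₁)/n₁) = √(0.3304·0.6696/687) = 0.01795; SE₂ = √(0.2786·0.7214/804) = 0.01581.
Independent samples: SE of the difference = √(SE₁² + SE₂²) = √(0.0003222025 + 0.0002499561) = 0.02392.
z* for 99% confidence is 2.576, so the margin of error is 2.576 × 0.02392 = 0.06162.
Point estimate p̂₁ − p̂₂ = 0.3304 − 0.2786 = 0.0518.
0.0518 ± 0.06162 → (-0.00982, 0.11342).
The interval (-0.00982, 0.11342) contains 0, so the difference is not significant.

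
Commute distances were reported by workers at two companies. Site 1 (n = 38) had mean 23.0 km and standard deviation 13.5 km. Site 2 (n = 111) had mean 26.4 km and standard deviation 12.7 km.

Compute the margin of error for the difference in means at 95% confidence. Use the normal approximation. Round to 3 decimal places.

4.900

SE₁ = s₁/√n₁ = 13.5/√38 = 2.1900; SE₂ = 12.7/√111 = 1.2054.
Independent samples, unequal variances: SE_diff = √(SE₁² + SE₂²) = √(4.7961 + 1.45298916) = 2.4998.
z* = 1.960, so margin of error = 1.960 × 2.4998 = 4.8996.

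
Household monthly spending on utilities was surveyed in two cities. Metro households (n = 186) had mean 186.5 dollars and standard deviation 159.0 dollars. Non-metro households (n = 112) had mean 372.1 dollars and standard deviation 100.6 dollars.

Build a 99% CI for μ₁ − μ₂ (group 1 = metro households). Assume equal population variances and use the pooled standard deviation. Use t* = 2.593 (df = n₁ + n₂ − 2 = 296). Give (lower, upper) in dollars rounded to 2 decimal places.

s_p = √[((n₁−1)s₁² + (n₂−1)s₂²)/(n₁+n₂−2)] = √[(185·159.0² + 111·100.6²)/296] = 139.9849.
SE = 139.9849·√(1/186 + 1/112) = 16.7426.
With t* = 2.593, margin = 2.593 × 16.7426 = 43.4136.
x̄₁ − x̄₂ = 186.5 − 372.1 = -185.6000; interval -185.6000 ± 43.4136 = (-229.01, -142.19).

(-229.01, -142.19)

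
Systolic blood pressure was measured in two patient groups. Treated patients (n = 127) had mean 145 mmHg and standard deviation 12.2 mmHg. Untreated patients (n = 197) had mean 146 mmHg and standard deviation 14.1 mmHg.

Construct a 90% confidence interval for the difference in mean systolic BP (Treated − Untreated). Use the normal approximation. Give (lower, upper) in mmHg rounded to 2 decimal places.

(-3.43, 1.43)

Standard errors of each mean: 12.2/√127 = 1.0826 and 14.1/√197 = 1.0046.
SE(x̄₁ − x̄₂) = √(1.0826² + 1.0046²) = 1.4769 for independent samples with unequal variances.
With z* = 1.645, the margin is 1.645 × 1.4769 = 2.4295.
x̄₁ − x̄₂ = 145 − 146 = -1.0000; the interval is -1.0000 ± 2.4295 = (-3.43, 1.43).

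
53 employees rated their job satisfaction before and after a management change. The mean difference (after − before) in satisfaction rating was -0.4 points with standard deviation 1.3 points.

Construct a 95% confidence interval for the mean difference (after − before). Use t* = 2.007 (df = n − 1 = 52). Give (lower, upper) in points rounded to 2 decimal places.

Paired design: SE = s_d/√n = 1.3/√53 = 0.1786.
t* = 2.007; margin of error = 2.007 × 0.1786 = 0.3585.
-0.4 ± 0.3585 → (-0.76, -0.04).

(-0.76, -0.04)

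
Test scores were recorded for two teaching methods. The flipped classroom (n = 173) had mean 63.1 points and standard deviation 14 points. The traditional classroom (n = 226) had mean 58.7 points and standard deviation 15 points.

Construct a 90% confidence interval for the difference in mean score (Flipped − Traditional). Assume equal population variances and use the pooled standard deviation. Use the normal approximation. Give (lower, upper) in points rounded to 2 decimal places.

(1.98, 6.82)

s_p = √[((n₁−1)s₁² + (n₂−1)s₂²)/(n₁+n₂−2)] = √[(172·14² + 225·15²)/397] = 14.5752.
SE = 14.5752·√(1/173 + 1/226) = 1.4724.
With z* = 1.645, margin = 1.645 × 1.4724 = 2.4221.
x̄₁ − x̄₂ = 63.1 − 58.7 = 4.4000; interval 4.4000 ± 2.4221 = (1.98, 6.82).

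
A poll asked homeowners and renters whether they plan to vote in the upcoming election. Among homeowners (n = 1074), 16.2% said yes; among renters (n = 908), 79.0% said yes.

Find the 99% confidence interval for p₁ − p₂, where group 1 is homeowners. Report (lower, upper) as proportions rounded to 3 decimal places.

SE₁ = √(p̂₁(1−p̂₁)/n₁) = √(0.1620·0.8380/1074) = 0.01124; SE₂ = √(0.7900·0.2100/908) = 0.01352.
Independent samples: SE of the difference = √(SE₁² + SE₂²) = √(0.0001263376 + 0.0001827904) = 0.01758.
z* for 99% confidence is 2.576, so the margin of error is 2.576 × 0.01758 = 0.04529.
Point estimate p̂₁ − p̂₂ = 0.1620 − 0.7900 = -0.6280.
-0.6280 ± 0.04529 → (-0.673, -0.583).

(-0.673, -0.583)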